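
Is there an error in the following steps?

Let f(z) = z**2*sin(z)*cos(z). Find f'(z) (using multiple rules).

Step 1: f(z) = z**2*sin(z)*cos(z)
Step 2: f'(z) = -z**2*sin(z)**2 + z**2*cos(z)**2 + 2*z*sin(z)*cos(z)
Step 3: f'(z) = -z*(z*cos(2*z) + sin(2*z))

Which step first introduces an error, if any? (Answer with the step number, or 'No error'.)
Step 3

Step 3 is incorrect due to a sign flip.
The step shows: -z*(z*cos(2*z) + sin(2*z))
The correct value should be: z*(z*cos(2*z) + sin(2*z))

Explanation: The sign of the whole expression was flipped: the term z*(z*cos(2*z) + sin(2*z)) was incorrectly written as -z*(z*cos(2*z) + sin(2*z))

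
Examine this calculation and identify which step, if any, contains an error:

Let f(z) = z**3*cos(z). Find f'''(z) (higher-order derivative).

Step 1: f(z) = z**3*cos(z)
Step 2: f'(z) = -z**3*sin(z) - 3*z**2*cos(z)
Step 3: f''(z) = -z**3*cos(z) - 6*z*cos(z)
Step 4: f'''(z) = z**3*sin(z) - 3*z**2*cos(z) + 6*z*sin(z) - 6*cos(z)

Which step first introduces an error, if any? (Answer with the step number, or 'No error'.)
Step 2

Step 2 is incorrect due to a sign flip.
The step shows: -z**3*sin(z) - 3*z**2*cos(z)
The correct value should be: -z**3*sin(z) + 3*z**2*cos(z)

Explanation: The sign of one term was flipped: the term 3*z**2*cos(z) was incorrectly written as -3*z**2*cos(z)
The later steps are derived from this incorrect expression, so the error originates in Step 2.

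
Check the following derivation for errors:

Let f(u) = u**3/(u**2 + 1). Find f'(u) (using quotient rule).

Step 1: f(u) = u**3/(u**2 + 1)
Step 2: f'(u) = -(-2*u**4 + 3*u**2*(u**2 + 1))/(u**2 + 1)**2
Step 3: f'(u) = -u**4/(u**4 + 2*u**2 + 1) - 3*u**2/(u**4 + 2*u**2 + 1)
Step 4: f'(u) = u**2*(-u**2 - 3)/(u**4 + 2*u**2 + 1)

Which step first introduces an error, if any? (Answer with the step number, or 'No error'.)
Step 2

Step 2 is incorrect due to a sign flip.
The step shows: -(-2*u**4 + 3*u**2*(u**2 + 1))/(u**2 + 1)**2
The correct value should be: (-2*u**4 + 3*u**2*(u**2 + 1))/(u**2 + 1)**2

Explanation: The sign of the whole expression was flipped: the term (-2*u**4 + 3*u**2*(u**2 + 1))/(u**2 + 1)**2 was incorrectly written as -(-2*u**4 + 3*u**2*(u**2 + 1))/(u**2 + 1)**2
The later steps are derived from this incorrect expression, so the error originates in Step 2.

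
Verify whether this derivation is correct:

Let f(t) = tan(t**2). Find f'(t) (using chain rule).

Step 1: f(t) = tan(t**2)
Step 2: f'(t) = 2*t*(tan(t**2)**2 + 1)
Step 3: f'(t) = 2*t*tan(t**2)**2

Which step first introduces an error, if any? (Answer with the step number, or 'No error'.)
Step 3

Step 3 is incorrect due to a dropped term.
The step shows: 2*t*tan(t**2)**2
The correct value should be: 2*t*tan(t**2)**2 + 2*t

Explanation: A term was dropped: the term 2*t was incorrectly omitted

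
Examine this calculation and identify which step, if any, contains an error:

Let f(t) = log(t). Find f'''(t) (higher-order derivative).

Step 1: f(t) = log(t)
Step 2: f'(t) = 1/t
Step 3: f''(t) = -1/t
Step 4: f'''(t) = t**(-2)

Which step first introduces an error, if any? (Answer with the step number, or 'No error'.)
Step 3

Step 3 is incorrect due to a wrong exponent.
The step shows: -1/t
The correct value should be: -1/t**2

Explanation: The exponent -2 on t was incorrectly written as -1: the term -1/t**2 was incorrectly written as -1/t
The later steps are derived from this incorrect expression, so the error originates in Step 3.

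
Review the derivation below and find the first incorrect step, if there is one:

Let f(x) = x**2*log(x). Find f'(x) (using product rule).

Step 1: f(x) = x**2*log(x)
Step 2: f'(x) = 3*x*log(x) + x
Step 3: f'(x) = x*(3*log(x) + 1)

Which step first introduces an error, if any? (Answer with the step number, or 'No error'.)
Step 2

Step 2 is incorrect due to a wrong coefficient.
The step shows: 3*x*log(x) + x
The correct value should be: 2*x*log(x) + x

Explanation: The coefficient 2 was incorrectly written as 3: the term 2*x*log(x) was incorrectly written as 3*x*log(x)
The later steps are derived from this incorrect expression, so the error originates in Step 2.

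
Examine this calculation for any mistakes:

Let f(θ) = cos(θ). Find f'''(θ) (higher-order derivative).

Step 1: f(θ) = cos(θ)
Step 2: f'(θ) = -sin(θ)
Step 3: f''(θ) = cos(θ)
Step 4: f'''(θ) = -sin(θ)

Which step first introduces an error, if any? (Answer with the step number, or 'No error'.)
Step 3

Step 3 is incorrect due to a sign flip.
The step shows: cos(θ)
The correct value should be: -cos(θ)

Explanation: The sign of the whole expression was flipped: the term -cos(θ) was incorrectly written as cos(θ)
The later steps are derived from this incorrect expression, so the error originates in Step 3.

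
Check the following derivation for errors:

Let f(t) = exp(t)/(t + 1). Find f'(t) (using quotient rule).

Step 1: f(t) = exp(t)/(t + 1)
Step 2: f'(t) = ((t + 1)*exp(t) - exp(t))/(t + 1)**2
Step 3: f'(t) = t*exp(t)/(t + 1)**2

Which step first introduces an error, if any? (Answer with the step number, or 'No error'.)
No error

All steps in this derivation are correct.
The final answer f'(t) = t*exp(t)/(t + 1)**2 is valid.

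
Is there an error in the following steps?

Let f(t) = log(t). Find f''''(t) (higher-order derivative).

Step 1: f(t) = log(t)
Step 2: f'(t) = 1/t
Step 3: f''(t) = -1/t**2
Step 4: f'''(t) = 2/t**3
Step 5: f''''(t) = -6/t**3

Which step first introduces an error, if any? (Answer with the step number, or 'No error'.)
Step 5

Step 5 is incorrect due to a wrong exponent.
The step shows: -6/t**3
The correct value should be: -6/t**4

Explanation: The exponent -4 on t was incorrectly written as -3: the term -6/t**4 was incorrectly written as -6/t**3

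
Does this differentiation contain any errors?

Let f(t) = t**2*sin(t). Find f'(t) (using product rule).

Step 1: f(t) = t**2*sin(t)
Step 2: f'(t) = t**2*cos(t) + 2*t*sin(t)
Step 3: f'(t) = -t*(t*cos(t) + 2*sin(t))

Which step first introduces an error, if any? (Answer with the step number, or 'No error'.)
Step 3

Step 3 is incorrect due to a sign flip.
The step shows: -t*(t*cos(t) + 2*sin(t))
The correct value should be: t*(t*cos(t) + 2*sin(t))

Explanation: The sign of the whole expression was flipped: the term t*(t*cos(t) + 2*sin(t)) was incorrectly written as -t*(t*cos(t) + 2*sin(t))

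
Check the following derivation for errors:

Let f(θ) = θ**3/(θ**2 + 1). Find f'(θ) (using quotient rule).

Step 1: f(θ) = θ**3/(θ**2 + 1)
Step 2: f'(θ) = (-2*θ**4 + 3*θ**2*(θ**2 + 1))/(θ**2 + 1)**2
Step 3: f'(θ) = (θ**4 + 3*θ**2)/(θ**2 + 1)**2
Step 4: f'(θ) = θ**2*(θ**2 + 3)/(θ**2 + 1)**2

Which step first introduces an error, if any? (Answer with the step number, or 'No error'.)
No error

All steps in this derivation are correct.
The final answer f'(θ) = θ**2*(θ**2 + 3)/(θ**2 + 1)**2 is valid.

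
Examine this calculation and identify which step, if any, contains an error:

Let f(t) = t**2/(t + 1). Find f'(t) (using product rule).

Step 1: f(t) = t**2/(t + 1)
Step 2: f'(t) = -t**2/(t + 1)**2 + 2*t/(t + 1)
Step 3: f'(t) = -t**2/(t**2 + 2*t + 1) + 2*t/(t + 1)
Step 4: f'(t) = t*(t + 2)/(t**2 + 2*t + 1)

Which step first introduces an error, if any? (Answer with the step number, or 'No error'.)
No error

All steps in this derivation are correct.
The final answer f'(t) = t*(t + 2)/(t**2 + 2*t + 1) is valid.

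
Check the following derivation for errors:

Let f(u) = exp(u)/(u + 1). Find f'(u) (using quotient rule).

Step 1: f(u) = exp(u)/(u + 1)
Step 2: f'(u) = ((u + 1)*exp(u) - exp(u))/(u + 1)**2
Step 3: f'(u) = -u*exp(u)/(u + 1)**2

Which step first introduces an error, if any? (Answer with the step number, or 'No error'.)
Step 3

Step 3 is incorrect due to a sign flip.
The step shows: -u*exp(u)/(u + 1)**2
The correct value should be: u*exp(u)/(u + 1)**2

Explanation: The sign of the whole expression was flipped: the term u*exp(u)/(u + 1)**2 was incorrectly written as -u*exp(u)/(u + 1)**2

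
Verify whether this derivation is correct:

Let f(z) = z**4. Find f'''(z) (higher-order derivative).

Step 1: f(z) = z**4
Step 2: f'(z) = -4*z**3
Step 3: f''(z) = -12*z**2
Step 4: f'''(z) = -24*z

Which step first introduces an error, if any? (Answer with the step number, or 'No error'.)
Step 2

Step 2 is incorrect due to a sign flip.
The step shows: -4*z**3
The correct value should be: 4*z**3

Explanation: The sign of the whole expression was flipped: the term 4*z**3 was incorrectly written as -4*z**3
The later steps are derived from this incorrect expression, so the error originates in Step 2.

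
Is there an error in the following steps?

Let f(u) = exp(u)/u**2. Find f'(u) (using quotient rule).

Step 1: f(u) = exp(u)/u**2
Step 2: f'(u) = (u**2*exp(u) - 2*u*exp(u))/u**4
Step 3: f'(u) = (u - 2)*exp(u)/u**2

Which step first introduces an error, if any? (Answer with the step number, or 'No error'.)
Step 3

Step 3 is incorrect due to a wrong exponent.
The step shows: (u - 2)*exp(u)/u**2
The correct value should be: (u - 2)*exp(u)/u**3

Explanation: The exponent -3 on u was incorrectly written as -2: the term (u - 2)*exp(u)/u**3 was incorrectly written as (u - 2)*exp(u)/u**2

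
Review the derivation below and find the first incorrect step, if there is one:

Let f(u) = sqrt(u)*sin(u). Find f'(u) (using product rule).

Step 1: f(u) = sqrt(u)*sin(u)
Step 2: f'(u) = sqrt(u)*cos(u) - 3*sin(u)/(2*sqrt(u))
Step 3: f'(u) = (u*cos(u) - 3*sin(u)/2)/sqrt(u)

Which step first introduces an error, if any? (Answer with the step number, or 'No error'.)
Step 2

Step 2 is incorrect due to a wrong coefficient.
The step shows: sqrt(u)*cos(u) - 3*sin(u)/(2*sqrt(u))
The correct value should be: sqrt(u)*cos(u) + sin(u)/(2*sqrt(u))

Explanation: The coefficient 1/2 was incorrectly written as -3/2: the term sin(u)/(2*sqrt(u)) was incorrectly written as -3*sin(u)/(2*sqrt(u))
The later steps are derived from this incorrect expression, so the error originates in Step 2.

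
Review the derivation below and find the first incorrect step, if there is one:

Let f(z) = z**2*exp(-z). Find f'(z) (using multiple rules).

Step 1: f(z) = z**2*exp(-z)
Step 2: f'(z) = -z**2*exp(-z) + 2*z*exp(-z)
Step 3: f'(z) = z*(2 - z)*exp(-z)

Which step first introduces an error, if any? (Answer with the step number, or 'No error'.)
No error

All steps in this derivation are correct.
The final answer f'(z) = z*(2 - z)*exp(-z) is valid.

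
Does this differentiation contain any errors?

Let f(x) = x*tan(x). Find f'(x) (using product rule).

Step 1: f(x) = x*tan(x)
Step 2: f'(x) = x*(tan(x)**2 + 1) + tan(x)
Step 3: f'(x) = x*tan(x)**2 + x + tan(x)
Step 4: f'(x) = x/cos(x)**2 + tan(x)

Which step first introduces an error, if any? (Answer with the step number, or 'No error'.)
No error

All steps in this derivation are correct.
The final answer f'(x) = x/cos(x)**2 + tan(x) is valid.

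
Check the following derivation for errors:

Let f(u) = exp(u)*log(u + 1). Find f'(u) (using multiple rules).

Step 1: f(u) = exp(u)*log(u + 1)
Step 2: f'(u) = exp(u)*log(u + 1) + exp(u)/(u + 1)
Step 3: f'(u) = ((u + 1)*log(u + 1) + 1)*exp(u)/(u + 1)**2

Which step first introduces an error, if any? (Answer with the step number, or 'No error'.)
Step 3

Step 3 is incorrect due to a wrong exponent.
The step shows: ((u + 1)*log(u + 1) + 1)*exp(u)/(u + 1)**2
The correct value should be: ((u + 1)*log(u + 1) + 1)*exp(u)/(u + 1)

Explanation: The exponent -1 on u + 1 was incorrectly written as -2: the term ((u + 1)*log(u + 1) + 1)*exp(u)/(u + 1) was incorrectly written as ((u + 1)*log(u + 1) + 1)*exp(u)/(u + 1)**2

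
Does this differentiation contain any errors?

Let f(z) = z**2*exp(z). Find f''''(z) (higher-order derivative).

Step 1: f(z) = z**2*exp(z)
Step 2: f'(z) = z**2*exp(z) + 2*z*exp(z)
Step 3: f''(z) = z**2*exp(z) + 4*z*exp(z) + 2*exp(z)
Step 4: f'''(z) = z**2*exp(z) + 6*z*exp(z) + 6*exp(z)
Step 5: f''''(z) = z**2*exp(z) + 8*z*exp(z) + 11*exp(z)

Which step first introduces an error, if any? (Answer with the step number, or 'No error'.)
Step 5

Step 5 is incorrect due to a wrong coefficient.
The step shows: z**2*exp(z) + 8*z*exp(z) + 11*exp(z)
The correct value should be: z**2*exp(z) + 8*z*exp(z) + 12*exp(z)

Explanation: The coefficient 12 was incorrectly written as 11: the term 12*exp(z) was incorrectly written as 11*exp(z)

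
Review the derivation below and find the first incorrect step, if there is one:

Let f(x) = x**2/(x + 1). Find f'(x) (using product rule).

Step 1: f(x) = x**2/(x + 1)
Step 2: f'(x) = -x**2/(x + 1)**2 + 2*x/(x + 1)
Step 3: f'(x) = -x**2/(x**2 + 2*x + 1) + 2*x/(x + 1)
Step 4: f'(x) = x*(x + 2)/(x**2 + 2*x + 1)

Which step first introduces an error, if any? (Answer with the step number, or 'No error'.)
No error

All steps in this derivation are correct.
The final answer f'(x) = x*(x + 2)/(x**2 + 2*x + 1) is valid.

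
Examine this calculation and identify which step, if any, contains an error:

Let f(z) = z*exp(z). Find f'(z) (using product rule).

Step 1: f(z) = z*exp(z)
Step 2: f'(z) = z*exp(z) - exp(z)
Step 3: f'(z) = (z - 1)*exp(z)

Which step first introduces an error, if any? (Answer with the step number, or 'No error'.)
Step 2

Step 2 is incorrect due to a sign flip.
The step shows: z*exp(z) - exp(z)
The correct value should be: z*exp(z) + exp(z)

Explanation: The sign of one term was flipped: the term exp(z) was incorrectly written as -exp(z)
The later steps are derived from this incorrect expression, so the error originates in Step 2.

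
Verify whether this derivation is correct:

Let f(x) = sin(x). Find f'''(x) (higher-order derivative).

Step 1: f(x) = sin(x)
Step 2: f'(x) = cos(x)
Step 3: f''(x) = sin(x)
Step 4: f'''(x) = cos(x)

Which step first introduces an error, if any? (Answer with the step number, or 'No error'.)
Step 3

Step 3 is incorrect due to a sign flip.
The step shows: sin(x)
The correct value should be: -sin(x)

Explanation: The sign of the whole expression was flipped: the term -sin(x) was incorrectly written as sin(x)
The later steps are derived from this incorrect expression, so the error originates in Step 3.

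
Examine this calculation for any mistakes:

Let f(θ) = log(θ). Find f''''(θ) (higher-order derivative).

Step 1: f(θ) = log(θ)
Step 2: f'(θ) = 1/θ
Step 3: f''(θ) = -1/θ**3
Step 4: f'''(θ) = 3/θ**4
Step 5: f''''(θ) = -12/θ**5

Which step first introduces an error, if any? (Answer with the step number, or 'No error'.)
Step 3

Step 3 is incorrect due to a wrong exponent.
The step shows: -1/θ**3
The correct value should be: -1/θ**2

Explanation: The exponent -2 on θ was incorrectly written as -3: the term -1/θ**2 was incorrectly written as -1/θ**3
The later steps are derived from this incorrect expression, so the error originates in Step 3.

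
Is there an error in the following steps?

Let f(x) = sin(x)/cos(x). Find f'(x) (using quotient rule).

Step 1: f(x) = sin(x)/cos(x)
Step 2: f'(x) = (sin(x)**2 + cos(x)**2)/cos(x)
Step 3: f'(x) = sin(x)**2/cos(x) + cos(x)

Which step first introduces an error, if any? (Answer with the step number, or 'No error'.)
Step 2

Step 2 is incorrect due to a wrong exponent.
The step shows: (sin(x)**2 + cos(x)**2)/cos(x)
The correct value should be: (sin(x)**2 + cos(x)**2)/cos(x)**2

Explanation: The exponent -2 on cos(x) was incorrectly written as -1: the term (sin(x)**2 + cos(x)**2)/cos(x)**2 was incorrectly written as (sin(x)**2 + cos(x)**2)/cos(x)
The later steps are derived from this incorrect expression, so the error originates in Step 2.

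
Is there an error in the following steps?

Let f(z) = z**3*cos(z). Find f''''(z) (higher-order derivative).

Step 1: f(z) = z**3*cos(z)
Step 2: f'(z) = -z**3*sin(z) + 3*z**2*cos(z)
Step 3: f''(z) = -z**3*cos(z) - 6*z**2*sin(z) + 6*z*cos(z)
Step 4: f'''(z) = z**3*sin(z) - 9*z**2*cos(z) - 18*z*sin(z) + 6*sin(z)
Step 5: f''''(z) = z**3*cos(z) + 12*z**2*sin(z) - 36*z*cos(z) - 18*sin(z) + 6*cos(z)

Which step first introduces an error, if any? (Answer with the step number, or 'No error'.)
Step 4

Step 4 is incorrect due to a wrong trig function.
The step shows: z**3*sin(z) - 9*z**2*cos(z) - 18*z*sin(z) + 6*sin(z)
The correct value should be: z**3*sin(z) - 9*z**2*cos(z) - 18*z*sin(z) + 6*cos(z)

Explanation: cos(z) was incorrectly written as sin(z): the term 6*cos(z) was incorrectly written as 6*sin(z)
The later steps are derived from this incorrect expression, so the error originates in Step 4.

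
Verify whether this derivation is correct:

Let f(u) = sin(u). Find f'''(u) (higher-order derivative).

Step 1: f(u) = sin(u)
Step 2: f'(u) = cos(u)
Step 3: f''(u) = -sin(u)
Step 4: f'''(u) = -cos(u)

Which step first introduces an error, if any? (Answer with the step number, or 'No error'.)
No error

All steps in this derivation are correct.
The final answer f'''(u) = -cos(u) is valid.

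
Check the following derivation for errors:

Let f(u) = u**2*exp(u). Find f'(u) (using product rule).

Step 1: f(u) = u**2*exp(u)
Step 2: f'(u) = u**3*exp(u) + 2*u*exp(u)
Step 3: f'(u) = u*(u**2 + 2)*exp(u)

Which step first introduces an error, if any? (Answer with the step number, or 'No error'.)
Step 2

Step 2 is incorrect due to a wrong exponent.
The step shows: u**3*exp(u) + 2*u*exp(u)
The correct value should be: u**2*exp(u) + 2*u*exp(u)

Explanation: The exponent 2 on u was incorrectly written as 3: the term u**2*exp(u) was incorrectly written as u**3*exp(u)
The later steps are derived from this incorrect expression, so the error originates in Step 2.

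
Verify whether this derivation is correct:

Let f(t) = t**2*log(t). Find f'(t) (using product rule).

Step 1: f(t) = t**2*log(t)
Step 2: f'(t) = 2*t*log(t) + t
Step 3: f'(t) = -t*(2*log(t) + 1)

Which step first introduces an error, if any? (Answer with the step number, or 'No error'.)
Step 3

Step 3 is incorrect due to a sign flip.
The step shows: -t*(2*log(t) + 1)
The correct value should be: t*(2*log(t) + 1)

Explanation: The sign of the whole expression was flipped: the term t*(2*log(t) + 1) was incorrectly written as -t*(2*log(t) + 1)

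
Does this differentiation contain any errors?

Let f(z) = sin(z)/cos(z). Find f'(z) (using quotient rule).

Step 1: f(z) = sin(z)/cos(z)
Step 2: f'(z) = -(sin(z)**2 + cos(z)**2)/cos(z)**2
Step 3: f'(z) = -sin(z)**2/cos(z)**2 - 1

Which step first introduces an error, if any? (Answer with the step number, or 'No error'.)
Step 2

Step 2 is incorrect due to a sign flip.
The step shows: -(sin(z)**2 + cos(z)**2)/cos(z)**2
The correct value should be: (sin(z)**2 + cos(z)**2)/cos(z)**2

Explanation: The sign of the whole expression was flipped: the term (sin(z)**2 + cos(z)**2)/cos(z)**2 was incorrectly written as -(sin(z)**2 + cos(z)**2)/cos(z)**2
The later steps are derived from this incorrect expression, so the error originates in Step 2.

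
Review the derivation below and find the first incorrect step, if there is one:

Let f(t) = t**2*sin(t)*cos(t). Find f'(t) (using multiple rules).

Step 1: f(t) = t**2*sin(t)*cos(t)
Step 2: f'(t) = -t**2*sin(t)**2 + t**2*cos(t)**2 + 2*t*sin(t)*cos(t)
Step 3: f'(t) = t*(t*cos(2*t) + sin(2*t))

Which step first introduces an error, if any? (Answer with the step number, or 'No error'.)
No error

All steps in this derivation are correct.
The final answer f'(t) = t*(t*cos(2*t) + sin(2*t)) is valid.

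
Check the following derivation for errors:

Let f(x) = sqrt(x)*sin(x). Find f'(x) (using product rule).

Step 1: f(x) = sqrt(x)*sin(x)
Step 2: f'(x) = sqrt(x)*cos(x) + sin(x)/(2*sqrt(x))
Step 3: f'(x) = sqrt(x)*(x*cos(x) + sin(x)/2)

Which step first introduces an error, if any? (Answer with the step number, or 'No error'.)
Step 3

Step 3 is incorrect due to a wrong exponent.
The step shows: sqrt(x)*(x*cos(x) + sin(x)/2)
The correct value should be: (x*cos(x) + sin(x)/2)/sqrt(x)

Explanation: The exponent -1/2 on x was incorrectly written as 1/2: the term (x*cos(x) + sin(x)/2)/sqrt(x) was incorrectly written as sqrt(x)*(x*cos(x) + sin(x)/2)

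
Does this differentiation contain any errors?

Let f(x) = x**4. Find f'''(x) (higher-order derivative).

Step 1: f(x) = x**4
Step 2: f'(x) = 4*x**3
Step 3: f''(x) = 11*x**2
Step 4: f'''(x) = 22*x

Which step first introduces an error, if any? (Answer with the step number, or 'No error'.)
Step 3

Step 3 is incorrect due to a wrong coefficient.
The step shows: 11*x**2
The correct value should be: 12*x**2

Explanation: The coefficient 12 was incorrectly written as 11: the term 12*x**2 was incorrectly written as 11*x**2
The later steps are derived from this incorrect expression, so the error originates in Step 3.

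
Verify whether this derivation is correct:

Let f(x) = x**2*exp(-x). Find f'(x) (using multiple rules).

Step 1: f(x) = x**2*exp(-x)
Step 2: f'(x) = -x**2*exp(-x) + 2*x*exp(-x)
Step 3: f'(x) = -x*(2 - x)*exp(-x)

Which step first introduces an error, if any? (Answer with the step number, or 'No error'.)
Step 3

Step 3 is incorrect due to a sign flip.
The step shows: -x*(2 - x)*exp(-x)
The correct value should be: x*(2 - x)*exp(-x)

Explanation: The sign of the whole expression was flipped: the term x*(2 - x)*exp(-x) was incorrectly written as -x*(2 - x)*exp(-x)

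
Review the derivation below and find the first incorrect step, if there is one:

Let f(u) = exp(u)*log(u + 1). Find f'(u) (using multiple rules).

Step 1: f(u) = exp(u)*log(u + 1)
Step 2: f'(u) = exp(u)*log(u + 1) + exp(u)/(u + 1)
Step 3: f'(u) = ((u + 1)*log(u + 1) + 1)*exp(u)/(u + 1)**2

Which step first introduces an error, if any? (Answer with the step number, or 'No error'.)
Step 3

Step 3 is incorrect due to a wrong exponent.
The step shows: ((u + 1)*log(u + 1) + 1)*exp(u)/(u + 1)**2
The correct value should be: ((u + 1)*log(u + 1) + 1)*exp(u)/(u + 1)

Explanation: The exponent -1 on u + 1 was incorrectly written as -2: the term ((u + 1)*log(u + 1) + 1)*exp(u)/(u + 1) was incorrectly written as ((u + 1)*log(u + 1) + 1)*exp(u)/(u + 1)**2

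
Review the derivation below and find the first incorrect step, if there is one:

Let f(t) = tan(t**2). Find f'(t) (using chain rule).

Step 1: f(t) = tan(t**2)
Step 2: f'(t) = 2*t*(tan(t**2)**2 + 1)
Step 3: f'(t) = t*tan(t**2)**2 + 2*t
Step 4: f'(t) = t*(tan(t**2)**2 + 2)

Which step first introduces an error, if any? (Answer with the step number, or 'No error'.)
Step 3

Step 3 is incorrect due to a wrong coefficient.
The step shows: t*tan(t**2)**2 + 2*t
The correct value should be: 2*t*tan(t**2)**2 + 2*t

Explanation: The coefficient 2 was incorrectly written as 1: the term 2*t*tan(t**2)**2 was incorrectly written as t*tan(t**2)**2
The later steps are derived from this incorrect expression, so the error originates in Step 3.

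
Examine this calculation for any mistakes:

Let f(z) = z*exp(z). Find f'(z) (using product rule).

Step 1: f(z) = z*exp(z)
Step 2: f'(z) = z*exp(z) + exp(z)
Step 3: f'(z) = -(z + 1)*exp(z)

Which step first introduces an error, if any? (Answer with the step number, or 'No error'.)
Step 3

Step 3 is incorrect due to a sign flip.
The step shows: -(z + 1)*exp(z)
The correct value should be: (z + 1)*exp(z)

Explanation: The sign of the whole expression was flipped: the term (z + 1)*exp(z) was incorrectly written as -(z + 1)*exp(z)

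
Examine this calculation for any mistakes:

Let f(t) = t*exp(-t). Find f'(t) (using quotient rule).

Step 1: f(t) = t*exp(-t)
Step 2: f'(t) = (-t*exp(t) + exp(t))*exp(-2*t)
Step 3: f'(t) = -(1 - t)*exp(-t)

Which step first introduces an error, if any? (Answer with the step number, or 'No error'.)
Step 3

Step 3 is incorrect due to a sign flip.
The step shows: -(1 - t)*exp(-t)
The correct value should be: (1 - t)*exp(-t)

Explanation: The sign of the whole expression was flipped: the term (1 - t)*exp(-t) was incorrectly written as -(1 - t)*exp(-t)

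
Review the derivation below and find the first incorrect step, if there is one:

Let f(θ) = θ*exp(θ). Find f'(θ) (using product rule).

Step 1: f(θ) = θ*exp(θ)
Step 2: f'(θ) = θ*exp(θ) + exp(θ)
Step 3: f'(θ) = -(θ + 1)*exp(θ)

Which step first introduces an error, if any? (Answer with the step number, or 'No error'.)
Step 3

Step 3 is incorrect due to a sign flip.
The step shows: -(θ + 1)*exp(θ)
The correct value should be: (θ + 1)*exp(θ)

Explanation: The sign of the whole expression was flipped: the term (θ + 1)*exp(θ) was incorrectly written as -(θ + 1)*exp(θ)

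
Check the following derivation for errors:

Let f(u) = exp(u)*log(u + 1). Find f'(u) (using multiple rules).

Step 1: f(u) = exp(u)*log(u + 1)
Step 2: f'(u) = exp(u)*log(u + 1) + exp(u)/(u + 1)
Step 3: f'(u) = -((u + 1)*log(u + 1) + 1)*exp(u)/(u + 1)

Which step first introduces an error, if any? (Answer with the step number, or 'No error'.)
Step 3

Step 3 is incorrect due to a sign flip.
The step shows: -((u + 1)*log(u + 1) + 1)*exp(u)/(u + 1)
The correct value should be: ((u + 1)*log(u + 1) + 1)*exp(u)/(u + 1)

Explanation: The sign of the whole expression was flipped: the term ((u + 1)*log(u + 1) + 1)*exp(u)/(u + 1) was incorrectly written as -((u + 1)*log(u + 1) + 1)*exp(u)/(u + 1)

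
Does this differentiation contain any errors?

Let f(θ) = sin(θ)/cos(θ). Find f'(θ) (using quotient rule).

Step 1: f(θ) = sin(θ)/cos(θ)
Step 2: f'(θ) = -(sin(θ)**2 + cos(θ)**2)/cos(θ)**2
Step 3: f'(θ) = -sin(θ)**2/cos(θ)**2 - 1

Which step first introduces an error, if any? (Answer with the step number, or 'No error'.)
Step 2

Step 2 is incorrect due to a sign flip.
The step shows: -(sin(θ)**2 + cos(θ)**2)/cos(θ)**2
The correct value should be: (sin(θ)**2 + cos(θ)**2)/cos(θ)**2

Explanation: The sign of the whole expression was flipped: the term (sin(θ)**2 + cos(θ)**2)/cos(θ)**2 was incorrectly written as -(sin(θ)**2 + cos(θ)**2)/cos(θ)**2
The later steps are derived from this incorrect expression, so the error originates in Step 2.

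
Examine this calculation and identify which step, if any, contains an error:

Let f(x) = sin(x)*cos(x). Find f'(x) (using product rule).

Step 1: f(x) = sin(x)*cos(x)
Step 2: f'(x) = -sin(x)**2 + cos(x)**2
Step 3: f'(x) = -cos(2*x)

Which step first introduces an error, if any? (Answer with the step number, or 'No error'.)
Step 3

Step 3 is incorrect due to a sign flip.
The step shows: -cos(2*x)
The correct value should be: cos(2*x)

Explanation: The sign of the whole expression was flipped: the term cos(2*x) was incorrectly written as -cos(2*x)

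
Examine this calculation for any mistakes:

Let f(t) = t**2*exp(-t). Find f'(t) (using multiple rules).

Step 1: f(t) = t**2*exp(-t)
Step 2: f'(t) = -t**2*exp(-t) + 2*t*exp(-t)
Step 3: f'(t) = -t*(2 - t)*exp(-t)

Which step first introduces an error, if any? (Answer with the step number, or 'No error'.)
Step 3

Step 3 is incorrect due to a sign flip.
The step shows: -t*(2 - t)*exp(-t)
The correct value should be: t*(2 - t)*exp(-t)

Explanation: The sign of the whole expression was flipped: the term t*(2 - t)*exp(-t) was incorrectly written as -t*(2 - t)*exp(-t)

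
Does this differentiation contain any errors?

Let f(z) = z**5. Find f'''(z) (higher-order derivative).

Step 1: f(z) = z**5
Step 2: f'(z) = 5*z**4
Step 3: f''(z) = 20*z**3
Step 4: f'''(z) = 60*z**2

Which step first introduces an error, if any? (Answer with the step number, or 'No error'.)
No error

All steps in this derivation are correct.
The final answer f'''(z) = 60*z**2 is valid.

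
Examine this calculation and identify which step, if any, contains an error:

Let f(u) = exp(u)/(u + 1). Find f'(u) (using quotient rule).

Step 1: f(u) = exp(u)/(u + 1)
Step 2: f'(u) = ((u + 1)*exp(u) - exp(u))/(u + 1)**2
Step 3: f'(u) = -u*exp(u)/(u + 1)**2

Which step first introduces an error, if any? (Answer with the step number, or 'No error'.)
Step 3

Step 3 is incorrect due to a sign flip.
The step shows: -u*exp(u)/(u + 1)**2
The correct value should be: u*exp(u)/(u + 1)**2

Explanation: The sign of the whole expression was flipped: the term u*exp(u)/(u + 1)**2 was incorrectly written as -u*exp(u)/(u + 1)**2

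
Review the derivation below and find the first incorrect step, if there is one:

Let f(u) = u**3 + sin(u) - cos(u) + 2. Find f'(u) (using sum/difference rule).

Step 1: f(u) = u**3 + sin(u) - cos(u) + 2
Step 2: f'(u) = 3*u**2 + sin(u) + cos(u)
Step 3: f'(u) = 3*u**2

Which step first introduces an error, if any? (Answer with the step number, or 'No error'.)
Step 3

Step 3 is incorrect due to a dropped term.
The step shows: 3*u**2
The correct value should be: 3*u**2 + sqrt(2)*sin(u + pi/4)

Explanation: A term was dropped: the term sqrt(2)*sin(u + pi/4) was incorrectly omitted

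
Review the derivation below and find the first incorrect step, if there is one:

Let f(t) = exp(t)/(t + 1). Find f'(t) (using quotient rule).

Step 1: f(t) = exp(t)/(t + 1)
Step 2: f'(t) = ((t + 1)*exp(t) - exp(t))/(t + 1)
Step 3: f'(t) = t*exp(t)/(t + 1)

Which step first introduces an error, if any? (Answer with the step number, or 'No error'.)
Step 2

Step 2 is incorrect due to a wrong exponent.
The step shows: ((t + 1)*exp(t) - exp(t))/(t + 1)
The correct value should be: ((t + 1)*exp(t) - exp(t))/(t + 1)**2

Explanation: The exponent -2 on t + 1 was incorrectly written as -1: the term ((t + 1)*exp(t) - exp(t))/(t + 1)**2 was incorrectly written as ((t + 1)*exp(t) - exp(t))/(t + 1)
The later steps are derived from this incorrect expression, so the error originates in Step 2.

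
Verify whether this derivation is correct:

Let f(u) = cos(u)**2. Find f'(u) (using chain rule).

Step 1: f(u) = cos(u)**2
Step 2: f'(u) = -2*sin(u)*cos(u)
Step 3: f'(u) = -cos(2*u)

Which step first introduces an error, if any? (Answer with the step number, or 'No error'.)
Step 3

Step 3 is incorrect due to a wrong trig function.
The step shows: -cos(2*u)
The correct value should be: -sin(2*u)

Explanation: sin(2*u) was incorrectly written as cos(2*u): the term -sin(2*u) was incorrectly written as -cos(2*u)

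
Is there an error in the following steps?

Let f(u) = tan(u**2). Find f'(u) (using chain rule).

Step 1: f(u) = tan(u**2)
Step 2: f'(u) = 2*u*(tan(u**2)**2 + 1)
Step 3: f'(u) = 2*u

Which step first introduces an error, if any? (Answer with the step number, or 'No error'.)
Step 3

Step 3 is incorrect due to a dropped term.
The step shows: 2*u
The correct value should be: 2*u*tan(u**2)**2 + 2*u

Explanation: A term was dropped: the term 2*u*tan(u**2)**2 was incorrectly omitted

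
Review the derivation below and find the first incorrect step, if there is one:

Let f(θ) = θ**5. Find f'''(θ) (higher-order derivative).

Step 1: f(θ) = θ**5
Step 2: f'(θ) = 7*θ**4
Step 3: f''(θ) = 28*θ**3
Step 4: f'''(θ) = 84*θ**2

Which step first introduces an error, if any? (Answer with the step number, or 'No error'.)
Step 2

Step 2 is incorrect due to a wrong coefficient.
The step shows: 7*θ**4
The correct value should be: 5*θ**4

Explanation: The coefficient 5 was incorrectly written as 7: the term 5*θ**4 was incorrectly written as 7*θ**4
The later steps are derived from this incorrect expression, so the error originates in Step 2.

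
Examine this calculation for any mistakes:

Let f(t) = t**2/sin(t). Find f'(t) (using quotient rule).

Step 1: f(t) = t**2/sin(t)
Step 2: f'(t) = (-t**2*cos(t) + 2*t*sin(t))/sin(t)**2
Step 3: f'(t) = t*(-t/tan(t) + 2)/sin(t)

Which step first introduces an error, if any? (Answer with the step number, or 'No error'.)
No error

All steps in this derivation are correct.
The final answer f'(t) = t*(-t/tan(t) + 2)/sin(t) is valid.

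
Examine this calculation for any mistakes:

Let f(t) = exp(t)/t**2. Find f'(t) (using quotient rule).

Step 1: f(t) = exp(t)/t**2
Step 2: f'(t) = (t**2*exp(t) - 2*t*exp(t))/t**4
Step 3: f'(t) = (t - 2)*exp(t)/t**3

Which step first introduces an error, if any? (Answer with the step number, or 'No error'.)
No error

All steps in this derivation are correct.
The final answer f'(t) = (t - 2)*exp(t)/t**3 is valid.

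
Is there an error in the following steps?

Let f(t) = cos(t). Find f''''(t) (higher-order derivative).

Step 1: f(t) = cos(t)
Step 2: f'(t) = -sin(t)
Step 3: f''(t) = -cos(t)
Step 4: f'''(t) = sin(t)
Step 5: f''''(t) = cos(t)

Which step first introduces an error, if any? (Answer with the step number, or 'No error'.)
No error

All steps in this derivation are correct.
The final answer f''''(t) = cos(t) is valid.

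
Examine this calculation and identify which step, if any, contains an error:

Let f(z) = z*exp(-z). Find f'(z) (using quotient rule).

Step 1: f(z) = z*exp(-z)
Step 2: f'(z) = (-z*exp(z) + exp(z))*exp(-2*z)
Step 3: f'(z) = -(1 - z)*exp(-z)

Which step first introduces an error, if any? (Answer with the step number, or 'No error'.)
Step 3

Step 3 is incorrect due to a sign flip.
The step shows: -(1 - z)*exp(-z)
The correct value should be: (1 - z)*exp(-z)

Explanation: The sign of the whole expression was flipped: the term (1 - z)*exp(-z) was incorrectly written as -(1 - z)*exp(-z)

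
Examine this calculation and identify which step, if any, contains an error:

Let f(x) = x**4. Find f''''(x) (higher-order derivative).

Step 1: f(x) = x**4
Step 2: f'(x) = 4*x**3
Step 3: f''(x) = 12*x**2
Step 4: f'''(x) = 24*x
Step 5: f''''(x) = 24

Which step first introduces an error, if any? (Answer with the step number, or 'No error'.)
No error

All steps in this derivation are correct.
The final answer f''''(x) = 24 is valid.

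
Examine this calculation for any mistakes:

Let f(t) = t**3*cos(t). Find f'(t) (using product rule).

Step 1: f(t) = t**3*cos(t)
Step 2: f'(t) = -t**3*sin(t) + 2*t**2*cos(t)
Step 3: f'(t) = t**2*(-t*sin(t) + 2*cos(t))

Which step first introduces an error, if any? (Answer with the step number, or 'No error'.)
Step 2

Step 2 is incorrect due to a wrong coefficient.
The step shows: -t**3*sin(t) + 2*t**2*cos(t)
The correct value should be: -t**3*sin(t) + 3*t**2*cos(t)

Explanation: The coefficient 3 was incorrectly written as 2: the term 3*t**2*cos(t) was incorrectly written as 2*t**2*cos(t)
The later steps are derived from this incorrect expression, so the error originates in Step 2.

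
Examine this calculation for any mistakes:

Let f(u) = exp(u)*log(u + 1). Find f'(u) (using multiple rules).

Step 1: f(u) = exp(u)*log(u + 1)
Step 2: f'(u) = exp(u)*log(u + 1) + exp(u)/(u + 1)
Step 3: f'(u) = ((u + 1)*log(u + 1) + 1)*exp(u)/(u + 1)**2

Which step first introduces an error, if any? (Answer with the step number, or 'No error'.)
Step 3

Step 3 is incorrect due to a wrong exponent.
The step shows: ((u + 1)*log(u + 1) + 1)*exp(u)/(u + 1)**2
The correct value should be: ((u + 1)*log(u + 1) + 1)*exp(u)/(u + 1)

Explanation: The exponent -1 on u + 1 was incorrectly written as -2: the term ((u + 1)*log(u + 1) + 1)*exp(u)/(u + 1) was incorrectly written as ((u + 1)*log(u + 1) + 1)*exp(u)/(u + 1)**2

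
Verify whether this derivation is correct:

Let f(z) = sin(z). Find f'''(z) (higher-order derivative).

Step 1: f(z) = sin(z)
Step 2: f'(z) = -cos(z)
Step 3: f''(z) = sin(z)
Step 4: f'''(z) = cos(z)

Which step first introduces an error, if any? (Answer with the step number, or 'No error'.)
Step 2

Step 2 is incorrect due to a sign flip.
The step shows: -cos(z)
The correct value should be: cos(z)

Explanation: The sign of the whole expression was flipped: the term cos(z) was incorrectly written as -cos(z)
The later steps are derived from this incorrect expression, so the error originates in Step 2.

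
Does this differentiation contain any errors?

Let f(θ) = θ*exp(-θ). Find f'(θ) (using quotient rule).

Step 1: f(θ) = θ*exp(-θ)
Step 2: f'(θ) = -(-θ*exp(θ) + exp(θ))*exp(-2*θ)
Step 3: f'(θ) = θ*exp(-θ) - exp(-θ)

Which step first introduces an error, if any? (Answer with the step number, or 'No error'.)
Step 2

Step 2 is incorrect due to a sign flip.
The step shows: -(-θ*exp(θ) + exp(θ))*exp(-2*θ)
The correct value should be: (-θ*exp(θ) + exp(θ))*exp(-2*θ)

Explanation: The sign of the whole expression was flipped: the term (-θ*exp(θ) + exp(θ))*exp(-2*θ) was incorrectly written as -(-θ*exp(θ) + exp(θ))*exp(-2*θ)
The later steps are derived from this incorrect expression, so the error originates in Step 2.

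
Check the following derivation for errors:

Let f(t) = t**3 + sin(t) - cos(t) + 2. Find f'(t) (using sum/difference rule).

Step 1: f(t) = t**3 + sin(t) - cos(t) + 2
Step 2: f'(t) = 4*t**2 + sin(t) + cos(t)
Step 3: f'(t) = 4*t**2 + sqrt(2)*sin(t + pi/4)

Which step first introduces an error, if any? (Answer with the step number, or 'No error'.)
Step 2

Step 2 is incorrect due to a wrong coefficient.
The step shows: 4*t**2 + sin(t) + cos(t)
The correct value should be: 3*t**2 + sin(t) + cos(t)

Explanation: The coefficient 3 was incorrectly written as 4: the term 3*t**2 was incorrectly written as 4*t**2
The later steps are derived from this incorrect expression, so the error originates in Step 2.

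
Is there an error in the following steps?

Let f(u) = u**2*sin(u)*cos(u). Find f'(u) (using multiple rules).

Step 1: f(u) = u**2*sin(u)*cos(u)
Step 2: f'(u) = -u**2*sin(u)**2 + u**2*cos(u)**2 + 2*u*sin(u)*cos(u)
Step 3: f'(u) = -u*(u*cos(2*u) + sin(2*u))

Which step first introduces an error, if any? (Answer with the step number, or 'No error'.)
Step 3

Step 3 is incorrect due to a sign flip.
The step shows: -u*(u*cos(2*u) + sin(2*u))
The correct value should be: u*(u*cos(2*u) + sin(2*u))

Explanation: The sign of the whole expression was flipped: the term u*(u*cos(2*u) + sin(2*u)) was incorrectly written as -u*(u*cos(2*u) + sin(2*u))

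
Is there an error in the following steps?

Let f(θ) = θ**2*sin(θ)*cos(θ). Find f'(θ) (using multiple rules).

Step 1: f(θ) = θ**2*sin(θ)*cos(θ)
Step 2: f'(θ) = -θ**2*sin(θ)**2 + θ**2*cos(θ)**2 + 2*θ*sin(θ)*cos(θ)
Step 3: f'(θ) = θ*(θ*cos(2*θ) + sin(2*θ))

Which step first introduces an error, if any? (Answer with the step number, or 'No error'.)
No error

All steps in this derivation are correct.
The final answer f'(θ) = θ*(θ*cos(2*θ) + sin(2*θ)) is valid.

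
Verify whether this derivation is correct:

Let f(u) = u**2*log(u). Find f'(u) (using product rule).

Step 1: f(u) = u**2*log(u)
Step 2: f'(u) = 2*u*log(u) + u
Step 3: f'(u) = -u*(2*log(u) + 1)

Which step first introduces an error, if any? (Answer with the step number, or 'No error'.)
Step 3

Step 3 is incorrect due to a sign flip.
The step shows: -u*(2*log(u) + 1)
The correct value should be: u*(2*log(u) + 1)

Explanation: The sign of the whole expression was flipped: the term u*(2*log(u) + 1) was incorrectly written as -u*(2*log(u) + 1)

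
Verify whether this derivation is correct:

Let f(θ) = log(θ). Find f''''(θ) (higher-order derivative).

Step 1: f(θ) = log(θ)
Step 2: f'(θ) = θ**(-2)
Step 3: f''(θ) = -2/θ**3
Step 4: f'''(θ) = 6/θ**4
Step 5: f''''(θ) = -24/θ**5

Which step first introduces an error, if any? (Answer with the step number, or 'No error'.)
Step 2

Step 2 is incorrect due to a wrong exponent.
The step shows: θ**(-2)
The correct value should be: 1/θ

Explanation: The exponent -1 on θ was incorrectly written as -2: the term 1/θ was incorrectly written as θ**(-2)
The later steps are derived from this incorrect expression, so the error originates in Step 2.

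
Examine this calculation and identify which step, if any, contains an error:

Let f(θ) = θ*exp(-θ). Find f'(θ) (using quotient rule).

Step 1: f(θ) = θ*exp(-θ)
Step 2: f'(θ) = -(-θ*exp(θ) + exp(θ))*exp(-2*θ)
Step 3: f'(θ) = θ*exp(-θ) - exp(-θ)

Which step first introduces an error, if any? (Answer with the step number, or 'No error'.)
Step 2

Step 2 is incorrect due to a sign flip.
The step shows: -(-θ*exp(θ) + exp(θ))*exp(-2*θ)
The correct value should be: (-θ*exp(θ) + exp(θ))*exp(-2*θ)

Explanation: The sign of the whole expression was flipped: the term (-θ*exp(θ) + exp(θ))*exp(-2*θ) was incorrectly written as -(-θ*exp(θ) + exp(θ))*exp(-2*θ)
The later steps are derived from this incorrect expression, so the error originates in Step 2.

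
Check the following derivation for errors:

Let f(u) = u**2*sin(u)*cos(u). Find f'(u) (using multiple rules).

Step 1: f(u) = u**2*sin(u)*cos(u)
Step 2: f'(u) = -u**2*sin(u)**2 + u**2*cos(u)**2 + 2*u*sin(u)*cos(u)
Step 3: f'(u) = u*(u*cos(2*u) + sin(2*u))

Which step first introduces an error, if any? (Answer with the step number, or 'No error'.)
No error

All steps in this derivation are correct.
The final answer f'(u) = u*(u*cos(2*u) + sin(2*u)) is valid.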